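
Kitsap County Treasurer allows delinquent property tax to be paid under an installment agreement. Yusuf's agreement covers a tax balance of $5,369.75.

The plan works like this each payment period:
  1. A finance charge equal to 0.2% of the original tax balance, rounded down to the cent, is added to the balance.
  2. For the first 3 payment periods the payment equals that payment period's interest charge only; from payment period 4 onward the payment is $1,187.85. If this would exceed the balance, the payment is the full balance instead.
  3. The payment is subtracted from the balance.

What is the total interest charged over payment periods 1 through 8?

Payment period 1: opening $5,369.75; interest $10.73 → $5,380.48; payment $10.73; balance $5,369.75
Payment period 2: opening $5,369.75; interest $10.73 → $5,380.48; payment $10.73; balance $5,369.75
Payment period 3: opening $5,369.75; interest $10.73 → $5,380.48; payment $10.73; balance $5,369.75
Payment period 4: opening $5,369.75; interest $10.73 → $5,380.48; payment $1,187.85; balance $4,192.63
Payment period 5: opening $4,192.63; interest $10.73 → $4,203.36; payment $1,187.85; balance $3,015.51
Payment period 6: opening $3,015.51; interest $10.73 → $3,026.24; payment $1,187.85; balance $1,838.39
Payment period 7: opening $1,838.39; interest $10.73 → $1,849.12; payment $1,187.85; balance $661.27
Payment period 8: opening $661.27; interest $10.73 → $672.00; payment $672.00; balance $0.00
Total interest: $10.73 + $10.73 + $10.73 + $10.73 + $10.73 + $10.73 + $10.73 + $10.73 = $85.84

$85.84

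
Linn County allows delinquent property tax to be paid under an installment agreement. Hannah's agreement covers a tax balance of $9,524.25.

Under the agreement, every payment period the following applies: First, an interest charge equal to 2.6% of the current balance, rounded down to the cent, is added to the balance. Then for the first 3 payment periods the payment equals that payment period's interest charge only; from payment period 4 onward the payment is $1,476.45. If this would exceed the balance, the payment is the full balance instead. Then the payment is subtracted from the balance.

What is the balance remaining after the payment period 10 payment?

$221.71

# | Opening | Interest | Payment | End bal
1 | $9,524.25 | $247.63 | $247.63 | $9,524.25
2 | $9,524.25 | $247.63 | $247.63 | $9,524.25
3 | $9,524.25 | $247.63 | $247.63 | $9,524.25
4 | $9,524.25 | $247.63 | $1,476.45 | $8,295.43
5 | $8,295.43 | $215.68 | $1,476.45 | $7,034.66
6 | $7,034.66 | $182.90 | $1,476.45 | $5,741.11
7 | $5,741.11 | $149.26 | $1,476.45 | $4,413.92
8 | $4,413.92 | $114.76 | $1,476.45 | $3,052.23
9 | $3,052.23 | $79.35 | $1,476.45 | $1,655.13
10 | $1,655.13 | $43.03 | $1,476.45 | $221.71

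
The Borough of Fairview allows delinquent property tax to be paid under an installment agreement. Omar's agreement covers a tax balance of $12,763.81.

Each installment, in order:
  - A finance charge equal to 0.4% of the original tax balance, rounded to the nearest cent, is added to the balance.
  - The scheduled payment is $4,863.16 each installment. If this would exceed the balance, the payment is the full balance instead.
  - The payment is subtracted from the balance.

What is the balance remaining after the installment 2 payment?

$3,139.61

Installment 1: $12,763.81 +$51.06 interest = $12,814.87; pay $4,863.16 → $7,951.71
Installment 2: $7,951.71 +$51.06 interest = $8,002.77; pay $4,863.16 → $3,139.61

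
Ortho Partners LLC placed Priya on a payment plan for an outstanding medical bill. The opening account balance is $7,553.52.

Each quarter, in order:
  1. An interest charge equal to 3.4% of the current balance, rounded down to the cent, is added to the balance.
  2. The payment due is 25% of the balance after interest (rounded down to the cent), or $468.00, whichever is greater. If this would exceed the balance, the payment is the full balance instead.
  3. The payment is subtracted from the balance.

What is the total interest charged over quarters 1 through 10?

$1,032.53

Quarter 1: opening $7,553.52; interest $256.81 → $7,810.33; payment $1,952.58; balance $5,857.75
Quarter 2: opening $5,857.75; interest $199.16 → $6,056.91; payment $1,514.22; balance $4,542.69
Quarter 3: opening $4,542.69; interest $154.45 → $4,697.14; payment $1,174.28; balance $3,522.86
Quarter 4: opening $3,522.86; interest $119.77 → $3,642.63; payment $910.65; balance $2,731.98
Quarter 5: opening $2,731.98; interest $92.88 → $2,824.86; payment $706.21; balance $2,118.65
Quarter 6: opening $2,118.65; interest $72.03 → $2,190.68; payment $547.67; balance $1,643.01
Quarter 7: opening $1,643.01; interest $55.86 → $1,698.87; payment $468.00; balance $1,230.87
Quarter 8: opening $1,230.87; interest $41.84 → $1,272.71; payment $468.00; balance $804.71
Quarter 9: opening $804.71; interest $27.36 → $832.07; payment $468.00; balance $364.07
Quarter 10: opening $364.07; interest $12.37 → $376.44; payment $376.44; balance $0.00
Total interest: $256.81 + $199.16 + $154.45 + $119.77 + $92.88 + $72.03 + $55.86 + $41.84 + $27.36 + $12.37 = $1,032.53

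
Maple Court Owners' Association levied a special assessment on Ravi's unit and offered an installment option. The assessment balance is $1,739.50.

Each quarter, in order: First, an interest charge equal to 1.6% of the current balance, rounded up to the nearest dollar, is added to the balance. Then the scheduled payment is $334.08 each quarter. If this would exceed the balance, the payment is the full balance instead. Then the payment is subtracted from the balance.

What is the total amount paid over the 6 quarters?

$1,832.50

Quarter 1: $1,739.50 +$28.00 interest = $1,767.50; pay $334.08 → $1,433.42
Quarter 2: $1,433.42 +$23.00 interest = $1,456.42; pay $334.08 → $1,122.34
Quarter 3: $1,122.34 +$18.00 interest = $1,140.34; pay $334.08 → $806.26
Quarter 4: $806.26 +$13.00 interest = $819.26; pay $334.08 → $485.18
Quarter 5: $485.18 +$8.00 interest = $493.18; pay $334.08 → $159.10
Quarter 6: $159.10 +$3.00 interest = $162.10; pay $162.10 → $0.00
Total paid: $1,832.50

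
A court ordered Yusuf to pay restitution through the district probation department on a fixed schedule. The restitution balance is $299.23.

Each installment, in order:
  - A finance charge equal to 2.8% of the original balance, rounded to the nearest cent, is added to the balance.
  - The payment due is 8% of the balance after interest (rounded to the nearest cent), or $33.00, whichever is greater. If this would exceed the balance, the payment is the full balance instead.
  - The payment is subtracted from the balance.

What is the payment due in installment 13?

$12.17

Installment 1: opening $299.23; interest $8.38 → $307.61; payment $33.00; balance $274.61
Installment 2: opening $274.61; interest $8.38 → $282.99; payment $33.00; balance $249.99
Installment 3: opening $249.99; interest $8.38 → $258.37; payment $33.00; balance $225.37
Installment 4: opening $225.37; interest $8.38 → $233.75; payment $33.00; balance $200.75
Installment 5: opening $200.75; interest $8.38 → $209.13; payment $33.00; balance $176.13
Installment 6: opening $176.13; interest $8.38 → $184.51; payment $33.00; balance $151.51
Installment 7: opening $151.51; interest $8.38 → $159.89; payment $33.00; balance $126.89
Installment 8: opening $126.89; interest $8.38 → $135.27; payment $33.00; balance $102.27
Installment 9: opening $102.27; interest $8.38 → $110.65; payment $33.00; balance $77.65
Installment 10: opening $77.65; interest $8.38 → $86.03; payment $33.00; balance $53.03
Installment 11: opening $53.03; interest $8.38 → $61.41; payment $33.00; balance $28.41
Installment 12: opening $28.41; interest $8.38 → $36.79; payment $33.00; balance $3.79
Installment 13: opening $3.79; interest $8.38 → $12.17; payment $12.17; balance $0.00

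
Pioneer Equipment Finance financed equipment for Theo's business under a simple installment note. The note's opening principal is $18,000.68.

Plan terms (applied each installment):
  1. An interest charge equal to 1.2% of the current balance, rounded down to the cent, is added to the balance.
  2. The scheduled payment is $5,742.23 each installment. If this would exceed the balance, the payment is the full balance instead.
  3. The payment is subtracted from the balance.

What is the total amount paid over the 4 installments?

$18,463.61

# | Opening | Interest | Payment | End bal
1 | $18,000.68 | $216.00 | $5,742.23 | $12,474.45
2 | $12,474.45 | $149.69 | $5,742.23 | $6,881.91
3 | $6,881.91 | $82.58 | $5,742.23 | $1,222.26
4 | $1,222.26 | $14.66 | $1,236.92 | $0.00
Total paid: $18,463.61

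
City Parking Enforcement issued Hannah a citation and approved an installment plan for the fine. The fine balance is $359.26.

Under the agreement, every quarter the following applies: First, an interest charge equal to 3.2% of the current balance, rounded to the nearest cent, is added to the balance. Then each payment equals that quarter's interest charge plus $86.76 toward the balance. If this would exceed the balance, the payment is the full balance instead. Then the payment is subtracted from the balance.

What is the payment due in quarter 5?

Quarter 1: $359.26 +$11.50 interest = $370.76; pay $98.26 → $272.50
Quarter 2: $272.50 +$8.72 interest = $281.22; pay $95.48 → $185.74
Quarter 3: $185.74 +$5.94 interest = $191.68; pay $92.70 → $98.98
Quarter 4: $98.98 +$3.17 interest = $102.15; pay $89.93 → $12.22
Quarter 5: $12.22 +$0.39 interest = $12.61; pay $12.61 → $0.00

$12.61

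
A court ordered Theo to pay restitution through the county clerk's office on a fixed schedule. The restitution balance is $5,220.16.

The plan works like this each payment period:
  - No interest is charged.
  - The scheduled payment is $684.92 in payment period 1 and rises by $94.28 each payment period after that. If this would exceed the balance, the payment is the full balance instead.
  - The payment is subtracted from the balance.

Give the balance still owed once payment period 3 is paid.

# | Opening | Payment | End bal
1 | $5,220.16 | $684.92 | $4,535.24
2 | $4,535.24 | $779.20 | $3,756.04
3 | $3,756.04 | $873.48 | $2,882.56

$2,882.56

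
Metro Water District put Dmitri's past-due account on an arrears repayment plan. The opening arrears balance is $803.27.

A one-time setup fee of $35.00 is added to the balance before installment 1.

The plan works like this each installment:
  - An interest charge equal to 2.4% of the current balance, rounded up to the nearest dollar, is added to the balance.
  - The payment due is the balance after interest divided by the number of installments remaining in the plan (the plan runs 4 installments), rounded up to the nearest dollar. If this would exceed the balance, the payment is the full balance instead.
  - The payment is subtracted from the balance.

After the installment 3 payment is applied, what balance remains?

Installment 1: $838.27 +$21.00 interest = $859.27; pay $215.00 → $644.27
Installment 2: $644.27 +$16.00 interest = $660.27; pay $221.00 → $439.27
Installment 3: $439.27 +$11.00 interest = $450.27; pay $226.00 → $224.27

$224.27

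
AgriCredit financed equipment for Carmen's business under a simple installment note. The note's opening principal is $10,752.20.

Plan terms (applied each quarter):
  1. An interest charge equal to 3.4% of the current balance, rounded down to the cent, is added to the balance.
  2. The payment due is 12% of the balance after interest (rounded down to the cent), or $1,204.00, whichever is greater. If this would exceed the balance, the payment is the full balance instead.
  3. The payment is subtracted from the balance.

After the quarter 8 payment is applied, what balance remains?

$3,013.32

Quarter 1: opening $10,752.20; interest $365.57 → $11,117.77; payment $1,334.13; balance $9,783.64
Quarter 2: opening $9,783.64; interest $332.64 → $10,116.28; payment $1,213.95; balance $8,902.33
Quarter 3: opening $8,902.33; interest $302.67 → $9,205.00; payment $1,204.00; balance $8,001.00
Quarter 4: opening $8,001.00; interest $272.03 → $8,273.03; payment $1,204.00; balance $7,069.03
Quarter 5: opening $7,069.03; interest $240.34 → $7,309.37; payment $1,204.00; balance $6,105.37
Quarter 6: opening $6,105.37; interest $207.58 → $6,312.95; payment $1,204.00; balance $5,108.95
Quarter 7: opening $5,108.95; interest $173.70 → $5,282.65; payment $1,204.00; balance $4,078.65
Quarter 8: opening $4,078.65; interest $138.67 → $4,217.32; payment $1,204.00; balance $3,013.32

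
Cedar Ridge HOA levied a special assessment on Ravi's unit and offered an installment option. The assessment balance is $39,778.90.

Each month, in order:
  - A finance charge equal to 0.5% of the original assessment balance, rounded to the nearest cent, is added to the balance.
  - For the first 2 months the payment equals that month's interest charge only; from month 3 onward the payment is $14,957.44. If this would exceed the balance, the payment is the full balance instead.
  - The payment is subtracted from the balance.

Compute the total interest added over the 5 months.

Month 1: $39,778.90 +$198.89 interest = $39,977.79; pay $198.89 → $39,778.90
Month 2: $39,778.90 +$198.89 interest = $39,977.79; pay $198.89 → $39,778.90
Month 3: $39,778.90 +$198.89 interest = $39,977.79; pay $14,957.44 → $25,020.35
Month 4: $25,020.35 +$198.89 interest = $25,219.24; pay $14,957.44 → $10,261.80
Month 5: $10,261.80 +$198.89 interest = $10,460.69; pay $10,460.69 → $0.00
Total interest: $198.89 + $198.89 + $198.89 + $198.89 + $198.89 = $994.45

$994.45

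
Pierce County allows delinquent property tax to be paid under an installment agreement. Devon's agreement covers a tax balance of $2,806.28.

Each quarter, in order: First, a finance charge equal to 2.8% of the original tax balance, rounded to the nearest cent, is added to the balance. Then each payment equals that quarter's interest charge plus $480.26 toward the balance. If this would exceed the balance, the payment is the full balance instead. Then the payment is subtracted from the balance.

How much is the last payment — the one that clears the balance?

$483.56

Quarter 1: opening $2,806.28; interest $78.58 → $2,884.86; payment $558.84; balance $2,326.02
Quarter 2: opening $2,326.02; interest $78.58 → $2,404.60; payment $558.84; balance $1,845.76
Quarter 3: opening $1,845.76; interest $78.58 → $1,924.34; payment $558.84; balance $1,365.50
Quarter 4: opening $1,365.50; interest $78.58 → $1,444.08; payment $558.84; balance $885.24
Quarter 5: opening $885.24; interest $78.58 → $963.82; payment $558.84; balance $404.98
Quarter 6: opening $404.98; interest $78.58 → $483.56; payment $483.56; balance $0.00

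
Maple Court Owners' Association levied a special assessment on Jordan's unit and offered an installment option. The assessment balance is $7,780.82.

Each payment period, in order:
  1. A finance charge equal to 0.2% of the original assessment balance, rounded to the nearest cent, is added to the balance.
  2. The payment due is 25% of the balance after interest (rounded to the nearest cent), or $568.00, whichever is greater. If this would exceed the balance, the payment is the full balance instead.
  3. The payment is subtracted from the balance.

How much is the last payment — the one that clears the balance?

$240.27

Payment period 1: opening $7,780.82; interest $15.56 → $7,796.38; payment $1,949.10; balance $5,847.28
Payment period 2: opening $5,847.28; interest $15.56 → $5,862.84; payment $1,465.71; balance $4,397.13
Payment period 3: opening $4,397.13; interest $15.56 → $4,412.69; payment $1,103.17; balance $3,309.52
Payment period 4: opening $3,309.52; interest $15.56 → $3,325.08; payment $831.27; balance $2,493.81
Payment period 5: opening $2,493.81; interest $15.56 → $2,509.37; payment $627.34; balance $1,882.03
Payment period 6: opening $1,882.03; interest $15.56 → $1,897.59; payment $568.00; balance $1,329.59
Payment period 7: opening $1,329.59; interest $15.56 → $1,345.15; payment $568.00; balance $777.15
Payment period 8: opening $777.15; interest $15.56 → $792.71; payment $568.00; balance $224.71
Payment period 9: opening $224.71; interest $15.56 → $240.27; payment $240.27; balance $0.00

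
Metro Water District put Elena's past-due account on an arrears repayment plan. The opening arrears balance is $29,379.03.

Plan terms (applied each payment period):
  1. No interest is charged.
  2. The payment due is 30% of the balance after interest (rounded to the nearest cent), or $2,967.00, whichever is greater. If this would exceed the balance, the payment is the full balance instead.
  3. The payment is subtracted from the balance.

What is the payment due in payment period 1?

$8,813.71

# | Opening | Payment | End bal
1 | $29,379.03 | $8,813.71 | $20,565.32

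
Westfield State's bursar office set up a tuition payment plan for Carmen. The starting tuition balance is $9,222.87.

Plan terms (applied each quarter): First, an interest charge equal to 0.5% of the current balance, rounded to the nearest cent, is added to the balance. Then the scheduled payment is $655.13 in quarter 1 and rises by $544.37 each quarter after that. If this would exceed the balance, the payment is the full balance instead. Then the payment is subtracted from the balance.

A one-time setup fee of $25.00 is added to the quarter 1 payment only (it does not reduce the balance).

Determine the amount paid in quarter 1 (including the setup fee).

Quarter 1: opening $9,222.87; interest $46.11 → $9,268.98; payment $655.13 (+ $25.00 fee); balance $8,613.85

$680.13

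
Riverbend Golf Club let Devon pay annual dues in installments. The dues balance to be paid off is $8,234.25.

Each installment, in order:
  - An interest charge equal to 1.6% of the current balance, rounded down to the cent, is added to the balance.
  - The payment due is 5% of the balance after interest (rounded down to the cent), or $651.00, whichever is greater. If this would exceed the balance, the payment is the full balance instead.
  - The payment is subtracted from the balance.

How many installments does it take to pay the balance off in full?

15

Installment 1: $8,234.25 +$131.74 interest = $8,365.99; pay $651.00 → $7,714.99
Installment 2: $7,714.99 +$123.43 interest = $7,838.42; pay $651.00 → $7,187.42
Installment 3: $7,187.42 +$114.99 interest = $7,302.41; pay $651.00 → $6,651.41
Installment 4: $6,651.41 +$106.42 interest = $6,757.83; pay $651.00 → $6,106.83
Installment 5: $6,106.83 +$97.70 interest = $6,204.53; pay $651.00 → $5,553.53
Installment 6: $5,553.53 +$88.85 interest = $5,642.38; pay $651.00 → $4,991.38
Installment 7: $4,991.38 +$79.86 interest = $5,071.24; pay $651.00 → $4,420.24
Installment 8: $4,420.24 +$70.72 interest = $4,490.96; pay $651.00 → $3,839.96
Installment 9: $3,839.96 +$61.43 interest = $3,901.39; pay $651.00 → $3,250.39
Installment 10: $3,250.39 +$52.00 interest = $3,302.39; pay $651.00 → $2,651.39
Installment 11: $2,651.39 +$42.42 interest = $2,693.81; pay $651.00 → $2,042.81
Installment 12: $2,042.81 +$32.68 interest = $2,075.49; pay $651.00 → $1,424.49
Installment 13: $1,424.49 +$22.79 interest = $1,447.28; pay $651.00 → $796.28
Installment 14: $796.28 +$12.74 interest = $809.02; pay $651.00 → $158.02
Installment 15: $158.02 +$2.52 interest = $160.54; pay $160.54 → $0.00
Balance reaches $0.00 in installment 15.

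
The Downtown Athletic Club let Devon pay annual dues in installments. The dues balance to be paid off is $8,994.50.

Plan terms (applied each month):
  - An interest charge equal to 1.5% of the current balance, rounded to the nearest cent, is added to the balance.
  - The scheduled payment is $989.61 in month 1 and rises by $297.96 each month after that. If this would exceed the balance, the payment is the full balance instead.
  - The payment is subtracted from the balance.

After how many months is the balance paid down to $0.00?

6

Month 1: opening $8,994.50; interest $134.92 → $9,129.42; payment $989.61; balance $8,139.81
Month 2: opening $8,139.81; interest $122.10 → $8,261.91; payment $1,287.57; balance $6,974.34
Month 3: opening $6,974.34; interest $104.62 → $7,078.96; payment $1,585.53; balance $5,493.43
Month 4: opening $5,493.43; interest $82.40 → $5,575.83; payment $1,883.49; balance $3,692.34
Month 5: opening $3,692.34; interest $55.39 → $3,747.73; payment $2,181.45; balance $1,566.28
Month 6: opening $1,566.28; interest $23.49 → $1,589.77; payment $1,589.77; balance $0.00
Balance reaches $0.00 in month 6.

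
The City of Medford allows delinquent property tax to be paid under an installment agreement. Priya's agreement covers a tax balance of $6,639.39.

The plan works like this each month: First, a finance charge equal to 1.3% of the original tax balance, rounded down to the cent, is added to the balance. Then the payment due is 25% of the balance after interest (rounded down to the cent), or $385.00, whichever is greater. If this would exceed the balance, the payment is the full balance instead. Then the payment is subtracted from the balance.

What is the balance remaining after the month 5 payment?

$1,773.06

# | Opening | Interest | Payment | End bal
1 | $6,639.39 | $86.31 | $1,681.42 | $5,044.28
2 | $5,044.28 | $86.31 | $1,282.64 | $3,847.95
3 | $3,847.95 | $86.31 | $983.56 | $2,950.70
4 | $2,950.70 | $86.31 | $759.25 | $2,277.76
5 | $2,277.76 | $86.31 | $591.01 | $1,773.06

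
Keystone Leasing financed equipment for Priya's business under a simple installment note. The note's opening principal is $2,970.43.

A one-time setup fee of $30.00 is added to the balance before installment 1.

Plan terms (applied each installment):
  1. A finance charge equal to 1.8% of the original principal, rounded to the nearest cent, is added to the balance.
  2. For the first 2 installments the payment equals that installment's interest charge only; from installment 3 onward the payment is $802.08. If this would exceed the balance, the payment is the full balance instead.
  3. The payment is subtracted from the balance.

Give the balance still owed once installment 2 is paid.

$3,000.43

# | Opening | Interest | Payment | End bal
1 | $3,000.43 | $53.47 | $53.47 | $3,000.43
2 | $3,000.43 | $53.47 | $53.47 | $3,000.43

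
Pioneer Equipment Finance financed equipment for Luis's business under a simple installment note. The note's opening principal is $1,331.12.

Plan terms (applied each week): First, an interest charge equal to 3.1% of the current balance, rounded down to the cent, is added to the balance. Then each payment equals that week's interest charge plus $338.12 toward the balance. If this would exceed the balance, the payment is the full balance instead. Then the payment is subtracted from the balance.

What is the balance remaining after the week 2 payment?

$654.88

Week 1: opening $1,331.12; interest $41.26 → $1,372.38; payment $379.38; balance $993.00
Week 2: opening $993.00; interest $30.78 → $1,023.78; payment $368.90; balance $654.88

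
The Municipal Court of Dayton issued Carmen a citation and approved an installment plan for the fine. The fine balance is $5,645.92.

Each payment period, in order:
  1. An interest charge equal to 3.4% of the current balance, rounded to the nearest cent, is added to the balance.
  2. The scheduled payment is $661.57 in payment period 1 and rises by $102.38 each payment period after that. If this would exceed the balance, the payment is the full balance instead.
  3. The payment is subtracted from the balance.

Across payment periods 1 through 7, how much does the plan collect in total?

Payment period 1: opening $5,645.92; interest $191.96 → $5,837.88; payment $661.57; balance $5,176.31
Payment period 2: opening $5,176.31; interest $175.99 → $5,352.30; payment $763.95; balance $4,588.35
Payment period 3: opening $4,588.35; interest $156.00 → $4,744.35; payment $866.33; balance $3,878.02
Payment period 4: opening $3,878.02; interest $131.85 → $4,009.87; payment $968.71; balance $3,041.16
Payment period 5: opening $3,041.16; interest $103.40 → $3,144.56; payment $1,071.09; balance $2,073.47
Payment period 6: opening $2,073.47; interest $70.50 → $2,143.97; payment $1,173.47; balance $970.50
Payment period 7: opening $970.50; interest $33.00 → $1,003.50; payment $1,003.50; balance $0.00
Total paid: $6,508.62

$6,508.62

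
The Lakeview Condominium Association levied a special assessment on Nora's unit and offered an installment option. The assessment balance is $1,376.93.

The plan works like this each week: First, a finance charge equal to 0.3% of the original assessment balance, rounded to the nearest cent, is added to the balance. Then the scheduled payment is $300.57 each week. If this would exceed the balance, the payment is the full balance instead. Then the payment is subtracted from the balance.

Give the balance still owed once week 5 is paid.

$0.00

# | Opening | Interest | Payment | End bal
1 | $1,376.93 | $4.13 | $300.57 | $1,080.49
2 | $1,080.49 | $4.13 | $300.57 | $784.05
3 | $784.05 | $4.13 | $300.57 | $487.61
4 | $487.61 | $4.13 | $300.57 | $191.17
5 | $191.17 | $4.13 | $195.30 | $0.00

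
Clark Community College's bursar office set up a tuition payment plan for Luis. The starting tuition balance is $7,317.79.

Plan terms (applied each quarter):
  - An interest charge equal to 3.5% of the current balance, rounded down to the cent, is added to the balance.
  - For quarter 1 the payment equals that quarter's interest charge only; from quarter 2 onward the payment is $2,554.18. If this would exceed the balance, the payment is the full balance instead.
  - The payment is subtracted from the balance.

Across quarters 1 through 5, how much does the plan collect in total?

# | Opening | Interest | Payment | End bal
1 | $7,317.79 | $256.12 | $256.12 | $7,317.79
2 | $7,317.79 | $256.12 | $2,554.18 | $5,019.73
3 | $5,019.73 | $175.69 | $2,554.18 | $2,641.24
4 | $2,641.24 | $92.44 | $2,554.18 | $179.50
5 | $179.50 | $6.28 | $185.78 | $0.00
Total paid: $8,104.44

$8,104.44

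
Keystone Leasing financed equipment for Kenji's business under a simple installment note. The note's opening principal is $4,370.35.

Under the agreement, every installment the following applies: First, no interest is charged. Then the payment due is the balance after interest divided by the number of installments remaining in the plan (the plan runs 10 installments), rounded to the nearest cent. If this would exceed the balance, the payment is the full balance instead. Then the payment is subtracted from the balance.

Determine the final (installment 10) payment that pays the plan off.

Installment 1: opening $4,370.35; payment $437.04; balance $3,933.31
Installment 2: opening $3,933.31; payment $437.03; balance $3,496.28
Installment 3: opening $3,496.28; payment $437.04; balance $3,059.24
Installment 4: opening $3,059.24; payment $437.03; balance $2,622.21
Installment 5: opening $2,622.21; payment $437.04; balance $2,185.17
Installment 6: opening $2,185.17; payment $437.03; balance $1,748.14
Installment 7: opening $1,748.14; payment $437.04; balance $1,311.10
Installment 8: opening $1,311.10; payment $437.03; balance $874.07
Installment 9: opening $874.07; payment $437.04; balance $437.03
Installment 10: opening $437.03; payment $437.03; balance $0.00

$437.03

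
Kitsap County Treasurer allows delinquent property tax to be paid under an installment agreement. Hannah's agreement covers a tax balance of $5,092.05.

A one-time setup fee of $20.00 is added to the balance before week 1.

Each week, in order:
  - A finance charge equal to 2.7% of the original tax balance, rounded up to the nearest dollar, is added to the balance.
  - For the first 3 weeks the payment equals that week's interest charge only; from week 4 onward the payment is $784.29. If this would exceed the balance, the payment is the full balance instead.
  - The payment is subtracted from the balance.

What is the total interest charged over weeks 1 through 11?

Week 1: opening $5,112.05; interest $138.00 → $5,250.05; payment $138.00; balance $5,112.05
Week 2: opening $5,112.05; interest $138.00 → $5,250.05; payment $138.00; balance $5,112.05
Week 3: opening $5,112.05; interest $138.00 → $5,250.05; payment $138.00; balance $5,112.05
Week 4: opening $5,112.05; interest $138.00 → $5,250.05; payment $784.29; balance $4,465.76
Week 5: opening $4,465.76; interest $138.00 → $4,603.76; payment $784.29; balance $3,819.47
Week 6: opening $3,819.47; interest $138.00 → $3,957.47; payment $784.29; balance $3,173.18
Week 7: opening $3,173.18; interest $138.00 → $3,311.18; payment $784.29; balance $2,526.89
Week 8: opening $2,526.89; interest $138.00 → $2,664.89; payment $784.29; balance $1,880.60
Week 9: opening $1,880.60; interest $138.00 → $2,018.60; payment $784.29; balance $1,234.31
Week 10: opening $1,234.31; interest $138.00 → $1,372.31; payment $784.29; balance $588.02
Week 11: opening $588.02; interest $138.00 → $726.02; payment $726.02; balance $0.00
Total interest: $138.00 + $138.00 + $138.00 + $138.00 + $138.00 + $138.00 + $138.00 + $138.00 + $138.00 + $138.00 + $138.00 = $1,518.00

$1,518.00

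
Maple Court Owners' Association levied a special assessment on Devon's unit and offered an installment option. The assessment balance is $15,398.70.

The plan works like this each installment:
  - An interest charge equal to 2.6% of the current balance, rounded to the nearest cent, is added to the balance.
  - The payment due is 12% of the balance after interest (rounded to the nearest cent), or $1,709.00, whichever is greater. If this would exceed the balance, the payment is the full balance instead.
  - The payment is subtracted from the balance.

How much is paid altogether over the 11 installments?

Installment 1: opening $15,398.70; interest $400.37 → $15,799.07; payment $1,895.89; balance $13,903.18
Installment 2: opening $13,903.18; interest $361.48 → $14,264.66; payment $1,711.76; balance $12,552.90
Installment 3: opening $12,552.90; interest $326.38 → $12,879.28; payment $1,709.00; balance $11,170.28
Installment 4: opening $11,170.28; interest $290.43 → $11,460.71; payment $1,709.00; balance $9,751.71
Installment 5: opening $9,751.71; interest $253.54 → $10,005.25; payment $1,709.00; balance $8,296.25
Installment 6: opening $8,296.25; interest $215.70 → $8,511.95; payment $1,709.00; balance $6,802.95
Installment 7: opening $6,802.95; interest $176.88 → $6,979.83; payment $1,709.00; balance $5,270.83
Installment 8: opening $5,270.83; interest $137.04 → $5,407.87; payment $1,709.00; balance $3,698.87
Installment 9: opening $3,698.87; interest $96.17 → $3,795.04; payment $1,709.00; balance $2,086.04
Installment 10: opening $2,086.04; interest $54.24 → $2,140.28; payment $1,709.00; balance $431.28
Installment 11: opening $431.28; interest $11.21 → $442.49; payment $442.49; balance $0.00
Total paid: $17,722.14

$17,722.14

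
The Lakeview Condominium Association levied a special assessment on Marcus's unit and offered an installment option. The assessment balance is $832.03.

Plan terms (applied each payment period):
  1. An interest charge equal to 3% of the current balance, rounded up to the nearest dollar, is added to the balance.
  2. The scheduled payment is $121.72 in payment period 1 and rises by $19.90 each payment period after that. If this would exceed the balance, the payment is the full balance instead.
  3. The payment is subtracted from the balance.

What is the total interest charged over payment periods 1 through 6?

$96.00

Payment period 1: $832.03 +$25.00 interest = $857.03; pay $121.72 → $735.31
Payment period 2: $735.31 +$23.00 interest = $758.31; pay $141.62 → $616.69
Payment period 3: $616.69 +$19.00 interest = $635.69; pay $161.52 → $474.17
Payment period 4: $474.17 +$15.00 interest = $489.17; pay $181.42 → $307.75
Payment period 5: $307.75 +$10.00 interest = $317.75; pay $201.32 → $116.43
Payment period 6: $116.43 +$4.00 interest = $120.43; pay $120.43 → $0.00
Total interest: $25.00 + $23.00 + $19.00 + $15.00 + $10.00 + $4.00 = $96.00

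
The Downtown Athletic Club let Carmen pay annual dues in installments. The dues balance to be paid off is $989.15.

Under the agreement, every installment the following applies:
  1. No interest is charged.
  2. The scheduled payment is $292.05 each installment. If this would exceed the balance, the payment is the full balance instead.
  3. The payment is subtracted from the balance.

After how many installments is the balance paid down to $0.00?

4

Installment 1: opening $989.15; payment $292.05; balance $697.10
Installment 2: opening $697.10; payment $292.05; balance $405.05
Installment 3: opening $405.05; payment $292.05; balance $113.00
Installment 4: opening $113.00; payment $113.00; balance $0.00
Balance reaches $0.00 in installment 4.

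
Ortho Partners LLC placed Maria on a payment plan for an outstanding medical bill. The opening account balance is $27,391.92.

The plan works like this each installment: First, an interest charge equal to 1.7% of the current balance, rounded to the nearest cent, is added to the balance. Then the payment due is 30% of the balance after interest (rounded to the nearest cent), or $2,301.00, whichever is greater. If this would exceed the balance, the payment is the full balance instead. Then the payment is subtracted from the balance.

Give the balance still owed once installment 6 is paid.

Installment 1: opening $27,391.92; interest $465.66 → $27,857.58; payment $8,357.27; balance $19,500.31
Installment 2: opening $19,500.31; interest $331.51 → $19,831.82; payment $5,949.55; balance $13,882.27
Installment 3: opening $13,882.27; interest $236.00 → $14,118.27; payment $4,235.48; balance $9,882.79
Installment 4: opening $9,882.79; interest $168.01 → $10,050.80; payment $3,015.24; balance $7,035.56
Installment 5: opening $7,035.56; interest $119.60 → $7,155.16; payment $2,301.00; balance $4,854.16
Installment 6: opening $4,854.16; interest $82.52 → $4,936.68; payment $2,301.00; balance $2,635.68

$2,635.68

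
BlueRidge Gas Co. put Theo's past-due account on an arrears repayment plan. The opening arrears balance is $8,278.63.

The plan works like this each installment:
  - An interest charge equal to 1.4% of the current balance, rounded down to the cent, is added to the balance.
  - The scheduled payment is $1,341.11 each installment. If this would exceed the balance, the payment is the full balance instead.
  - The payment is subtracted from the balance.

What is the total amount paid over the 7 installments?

# | Opening | Interest | Payment | End bal
1 | $8,278.63 | $115.90 | $1,341.11 | $7,053.42
2 | $7,053.42 | $98.74 | $1,341.11 | $5,811.05
3 | $5,811.05 | $81.35 | $1,341.11 | $4,551.29
4 | $4,551.29 | $63.71 | $1,341.11 | $3,273.89
5 | $3,273.89 | $45.83 | $1,341.11 | $1,978.61
6 | $1,978.61 | $27.70 | $1,341.11 | $665.20
7 | $665.20 | $9.31 | $674.51 | $0.00
Total paid: $8,721.17

$8,721.17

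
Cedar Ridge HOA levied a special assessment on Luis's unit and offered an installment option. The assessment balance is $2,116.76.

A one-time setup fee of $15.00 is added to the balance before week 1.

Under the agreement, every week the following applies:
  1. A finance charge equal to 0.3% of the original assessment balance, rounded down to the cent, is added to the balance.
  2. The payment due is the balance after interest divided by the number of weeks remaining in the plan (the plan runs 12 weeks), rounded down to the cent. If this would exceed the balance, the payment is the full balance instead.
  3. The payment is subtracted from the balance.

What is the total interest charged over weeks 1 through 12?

Week 1: opening $2,131.76; interest $6.35 → $2,138.11; payment $178.17; balance $1,959.94
Week 2: opening $1,959.94; interest $6.35 → $1,966.29; payment $178.75; balance $1,787.54
Week 3: opening $1,787.54; interest $6.35 → $1,793.89; payment $179.38; balance $1,614.51
Week 4: opening $1,614.51; interest $6.35 → $1,620.86; payment $180.09; balance $1,440.77
Week 5: opening $1,440.77; interest $6.35 → $1,447.12; payment $180.89; balance $1,266.23
Week 6: opening $1,266.23; interest $6.35 → $1,272.58; payment $181.79; balance $1,090.79
Week 7: opening $1,090.79; interest $6.35 → $1,097.14; payment $182.85; balance $914.29
Week 8: opening $914.29; interest $6.35 → $920.64; payment $184.12; balance $736.52
Week 9: opening $736.52; interest $6.35 → $742.87; payment $185.71; balance $557.16
Week 10: opening $557.16; interest $6.35 → $563.51; payment $187.83; balance $375.68
Week 11: opening $375.68; interest $6.35 → $382.03; payment $191.01; balance $191.02
Week 12: opening $191.02; interest $6.35 → $197.37; payment $197.37; balance $0.00
Total interest: $6.35 + $6.35 + $6.35 + $6.35 + $6.35 + $6.35 + $6.35 + $6.35 + $6.35 + $6.35 + $6.35 + $6.35 = $76.20

$76.20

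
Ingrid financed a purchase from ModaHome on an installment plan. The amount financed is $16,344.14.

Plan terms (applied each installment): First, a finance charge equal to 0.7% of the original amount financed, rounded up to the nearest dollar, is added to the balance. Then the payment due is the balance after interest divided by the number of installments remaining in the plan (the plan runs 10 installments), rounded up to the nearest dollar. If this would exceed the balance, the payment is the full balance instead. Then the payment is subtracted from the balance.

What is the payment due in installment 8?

# | Opening | Interest | Payment | End bal
1 | $16,344.14 | $115.00 | $1,646.00 | $14,813.14
2 | $14,813.14 | $115.00 | $1,659.00 | $13,269.14
3 | $13,269.14 | $115.00 | $1,674.00 | $11,710.14
4 | $11,710.14 | $115.00 | $1,690.00 | $10,135.14
5 | $10,135.14 | $115.00 | $1,709.00 | $8,541.14
6 | $8,541.14 | $115.00 | $1,732.00 | $6,924.14
7 | $6,924.14 | $115.00 | $1,760.00 | $5,279.14
8 | $5,279.14 | $115.00 | $1,799.00 | $3,595.14

$1,799.00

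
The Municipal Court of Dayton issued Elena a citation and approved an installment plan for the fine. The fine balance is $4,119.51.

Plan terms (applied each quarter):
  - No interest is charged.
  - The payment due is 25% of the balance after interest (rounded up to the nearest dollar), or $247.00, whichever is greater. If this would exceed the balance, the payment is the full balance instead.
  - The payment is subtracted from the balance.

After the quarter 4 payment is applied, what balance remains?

$1,301.51

Quarter 1: opening $4,119.51; payment $1,030.00; balance $3,089.51
Quarter 2: opening $3,089.51; payment $773.00; balance $2,316.51
Quarter 3: opening $2,316.51; payment $580.00; balance $1,736.51
Quarter 4: opening $1,736.51; payment $435.00; balance $1,301.51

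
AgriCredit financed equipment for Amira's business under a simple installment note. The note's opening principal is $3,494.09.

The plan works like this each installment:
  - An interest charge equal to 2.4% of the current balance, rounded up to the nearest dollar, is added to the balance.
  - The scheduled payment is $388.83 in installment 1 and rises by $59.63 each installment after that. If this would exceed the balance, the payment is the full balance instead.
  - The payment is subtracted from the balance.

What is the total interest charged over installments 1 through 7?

$379.00

# | Opening | Interest | Payment | End bal
1 | $3,494.09 | $84.00 | $388.83 | $3,189.26
2 | $3,189.26 | $77.00 | $448.46 | $2,817.80
3 | $2,817.80 | $68.00 | $508.09 | $2,377.71
4 | $2,377.71 | $58.00 | $567.72 | $1,867.99
5 | $1,867.99 | $45.00 | $627.35 | $1,285.64
6 | $1,285.64 | $31.00 | $686.98 | $629.66
7 | $629.66 | $16.00 | $645.66 | $0.00
Total interest: $84.00 + $77.00 + $68.00 + $58.00 + $45.00 + $31.00 + $16.00 = $379.00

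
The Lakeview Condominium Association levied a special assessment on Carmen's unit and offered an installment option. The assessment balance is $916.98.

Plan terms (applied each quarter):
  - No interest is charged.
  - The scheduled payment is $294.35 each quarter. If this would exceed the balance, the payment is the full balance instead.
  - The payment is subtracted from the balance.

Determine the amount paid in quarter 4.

Quarter 1: $916.98 − $294.35 → $622.63
Quarter 2: $622.63 − $294.35 → $328.28
Quarter 3: $328.28 − $294.35 → $33.93
Quarter 4: $33.93 − $33.93 → $0.00

$33.93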